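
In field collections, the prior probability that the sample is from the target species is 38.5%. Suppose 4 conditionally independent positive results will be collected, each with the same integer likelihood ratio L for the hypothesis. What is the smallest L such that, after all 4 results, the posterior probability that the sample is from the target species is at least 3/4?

Prior odds = 0.385/0.615 = 77/123.
Target odds = 0.75/0.25 = 3.
Need L⁴ ≥ 3 ÷ (77/123) = 369/77.
1⁴ = 1 < 369/77 ≤ 16 = 2⁴, so L = 2.

2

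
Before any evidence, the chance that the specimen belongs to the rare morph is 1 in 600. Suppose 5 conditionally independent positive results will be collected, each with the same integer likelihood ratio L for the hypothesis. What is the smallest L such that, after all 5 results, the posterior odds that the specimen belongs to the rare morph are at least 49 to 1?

8

Prior odds = (1/600)/(599/600) = 1/599.
Target odds = 49.
Need L⁵ ≥ 49 ÷ (1/599) = 29351.
7⁵ = 16807 < 29351 ≤ 32768 = 8⁵, so L = 8.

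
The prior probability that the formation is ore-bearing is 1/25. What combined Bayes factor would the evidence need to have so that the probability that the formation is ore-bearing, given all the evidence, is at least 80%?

Prior odds = 0.04/0.96 = 1/24.
Target odds = 0.8/0.2 = 4.
Required Bayes factor = 4 ÷ (1/24) = 96.

96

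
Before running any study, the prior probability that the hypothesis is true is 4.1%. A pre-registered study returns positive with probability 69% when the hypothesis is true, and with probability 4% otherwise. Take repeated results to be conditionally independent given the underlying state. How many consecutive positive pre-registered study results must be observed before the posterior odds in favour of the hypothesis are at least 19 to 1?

3

Prior odds = 0.041/0.959 = 41/959.
Likelihood ratio of a positive result = 0.69/0.04 = 17.25.
Target odds = 19.
Need (41/959) × 17.25ⁿ ≥ 19, i.e. 17.25ⁿ ≥ 18221/41.
17.25² = 297.5625 falls short of 18221/41 but 17.25³ = 5132.953125 reaches it, so n = 3.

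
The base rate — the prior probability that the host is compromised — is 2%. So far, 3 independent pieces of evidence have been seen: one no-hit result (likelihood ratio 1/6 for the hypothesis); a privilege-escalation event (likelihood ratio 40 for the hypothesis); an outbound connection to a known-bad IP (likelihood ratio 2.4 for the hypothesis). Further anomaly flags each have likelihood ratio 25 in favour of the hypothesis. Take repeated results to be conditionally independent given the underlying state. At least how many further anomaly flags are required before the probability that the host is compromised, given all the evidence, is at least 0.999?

3

Prior odds = 0.02/0.98 = 1/49.
Combined Bayes factor of the evidence already in hand = (1/6) × 40 × 2.4 = 16.
Odds after that evidence = (1/49) × 16 = 16/49.
Target odds = 0.999/0.001 = 999.
Need 25ⁿ ≥ 999 ÷ (16/49) = 3059.4375.
25² = 625 falls short of 3059.4375 but 25³ = 15625 reaches it, so n = 3.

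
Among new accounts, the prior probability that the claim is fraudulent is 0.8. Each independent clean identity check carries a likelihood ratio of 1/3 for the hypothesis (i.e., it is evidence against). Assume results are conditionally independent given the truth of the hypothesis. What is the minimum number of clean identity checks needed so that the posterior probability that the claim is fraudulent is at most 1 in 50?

Prior odds: 0.8 ÷ 0.2 = 4.
Likelihood ratio per clean identity check = 1/3.
Target odds: 0.02 ÷ 0.98 = 1/49.
Require (1/3)ⁿ ≤ 1/49 ÷ 4 = 1/196.
(1/3)⁴ = 1/81 is still above 1/196 but (1/3)⁵ = 1/243 is at or below it, so n = 5.

5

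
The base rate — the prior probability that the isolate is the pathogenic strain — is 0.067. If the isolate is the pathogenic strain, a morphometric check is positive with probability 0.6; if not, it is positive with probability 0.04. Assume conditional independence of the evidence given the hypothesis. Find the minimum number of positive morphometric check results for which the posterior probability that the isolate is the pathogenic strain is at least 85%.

Prior odds: 0.067 ÷ 0.933 = 67/933.
Likelihood ratio of a positive = 0.6/0.04 = 15.
Target odds: 0.85 ÷ 0.15 = 17/3.
Need (67/933) × 15ⁿ ≥ 17/3, i.e. 15ⁿ ≥ 5287/67.
15¹ = 15 falls short of 5287/67 but 15² = 225 reaches it, so n = 2.

2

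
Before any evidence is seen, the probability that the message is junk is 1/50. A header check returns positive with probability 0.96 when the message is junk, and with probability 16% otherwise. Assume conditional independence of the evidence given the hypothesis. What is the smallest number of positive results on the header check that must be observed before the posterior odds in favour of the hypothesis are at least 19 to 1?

Prior odds: 0.02 ÷ 0.98 = 1/49.
Likelihood ratio of a positive result = 0.96/0.16 = 6.
Target odds = 19.
Need (1/49) × 6ⁿ ≥ 19, i.e. 6ⁿ ≥ 931.
6³ = 216 falls short of 931 but 6⁴ = 1296 reaches it, so n = 4.

4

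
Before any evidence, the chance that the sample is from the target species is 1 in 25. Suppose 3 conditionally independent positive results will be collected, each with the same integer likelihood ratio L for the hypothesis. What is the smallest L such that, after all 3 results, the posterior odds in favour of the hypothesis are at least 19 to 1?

Prior odds = 0.04/0.96 = 1/24.
Target odds = 19.
Need L³ ≥ 19 ÷ (1/24) = 456.
7³ = 343 < 456 ≤ 512 = 8³, so L = 8.

8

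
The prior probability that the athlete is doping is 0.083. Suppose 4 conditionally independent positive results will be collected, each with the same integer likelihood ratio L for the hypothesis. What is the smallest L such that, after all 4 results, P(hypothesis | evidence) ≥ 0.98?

5

Prior odds = 0.083/0.917 = 83/917.
Target odds = 0.98/0.02 = 49.
Need L⁴ ≥ 49 ÷ (83/917) = 44933/83.
4⁴ = 256 < 44933/83 ≤ 625 = 5⁴, so L = 5.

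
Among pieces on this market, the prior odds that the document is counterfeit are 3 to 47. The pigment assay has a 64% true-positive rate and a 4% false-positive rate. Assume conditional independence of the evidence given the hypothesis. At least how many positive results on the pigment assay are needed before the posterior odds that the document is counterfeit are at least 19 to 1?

Prior odds = 3/47.
Likelihood ratio of a positive result = 0.64/0.04 = 16.
Target odds = 19.
Require 16ⁿ ≥ 19 ÷ (3/47) = 893/3.
16² = 256 falls short of 893/3 but 16³ = 4096 reaches it, so n = 3.

3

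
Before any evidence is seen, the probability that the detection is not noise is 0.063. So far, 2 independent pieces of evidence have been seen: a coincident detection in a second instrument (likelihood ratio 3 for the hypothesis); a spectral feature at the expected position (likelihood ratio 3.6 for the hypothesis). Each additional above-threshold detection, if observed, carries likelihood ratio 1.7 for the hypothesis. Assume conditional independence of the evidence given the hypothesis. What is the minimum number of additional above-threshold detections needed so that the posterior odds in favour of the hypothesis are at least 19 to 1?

Prior odds = 0.063/0.937 = 63/937.
Combined Bayes factor of the evidence already in hand = 3 × 3.6 = 10.8.
Odds after that evidence = (63/937) × 10.8 = 3402/4685.
Target odds = 19.
Need 1.7ⁿ ≥ 19 ÷ (3402/4685) = 89015/3402.
1.7⁶ = 24137569/1000000 falls short of 89015/3402 but 1.7⁷ = 410338673/10000000 reaches it, so n = 7.

7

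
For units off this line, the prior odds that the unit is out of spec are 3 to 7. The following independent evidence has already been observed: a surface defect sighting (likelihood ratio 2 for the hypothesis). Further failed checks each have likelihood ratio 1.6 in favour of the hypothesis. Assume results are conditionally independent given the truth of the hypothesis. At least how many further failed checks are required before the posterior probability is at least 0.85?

5

Prior odds = 3/7.
Bayes factor of the evidence already in hand = 2.
Odds after that evidence = (3/7) × 2 = 6/7.
Target odds = 0.85/0.15 = 17/3.
Need 1.6ⁿ ≥ 17/3 ÷ (6/7) = 119/18.
1.6⁴ = 6.5536 falls short of 119/18 but 1.6⁵ = 10.48576 reaches it, so n = 5.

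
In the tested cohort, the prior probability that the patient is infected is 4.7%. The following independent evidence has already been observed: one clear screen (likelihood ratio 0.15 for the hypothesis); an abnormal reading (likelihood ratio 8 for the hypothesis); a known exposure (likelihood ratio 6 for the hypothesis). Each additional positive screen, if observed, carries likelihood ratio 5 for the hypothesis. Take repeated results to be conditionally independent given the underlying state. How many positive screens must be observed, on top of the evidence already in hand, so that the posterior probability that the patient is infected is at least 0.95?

3

Prior odds = 0.047/0.953 = 47/953.
Combined Bayes factor of the evidence already in hand = 0.15 × 8 × 6 = 7.2.
Odds after that evidence = (47/953) × 7.2 = 1692/4765.
Target odds = 0.95/0.05 = 19.
Need 5ⁿ ≥ 19 ÷ (1692/4765) = 90535/1692.
5² = 25 falls short of 90535/1692 but 5³ = 125 reaches it, so n = 3.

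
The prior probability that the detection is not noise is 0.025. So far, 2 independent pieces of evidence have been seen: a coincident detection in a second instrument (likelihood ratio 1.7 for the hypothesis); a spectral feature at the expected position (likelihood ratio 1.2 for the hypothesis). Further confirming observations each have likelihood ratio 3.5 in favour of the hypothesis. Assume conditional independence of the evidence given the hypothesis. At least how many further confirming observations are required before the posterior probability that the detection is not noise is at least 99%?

Prior odds = 0.025/0.975 = 1/39.
Combined Bayes factor of the evidence already in hand = 1.7 × 1.2 = 2.04.
Odds after that evidence = (1/39) × 2.04 = 17/325.
Target odds = 0.99/0.01 = 99.
Need 3.5ⁿ ≥ 99 ÷ (17/325) = 32175/17.
3.5⁶ = 1838.265625 falls short of 32175/17 but 3.5⁷ = 823543/128 reaches it, so n = 7.

7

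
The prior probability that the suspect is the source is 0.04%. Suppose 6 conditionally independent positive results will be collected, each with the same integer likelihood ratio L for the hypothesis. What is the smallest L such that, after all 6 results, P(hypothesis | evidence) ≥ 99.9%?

12

Prior odds = 0.0004/0.9996 = 1/2499.
Target odds = 0.999/0.001 = 999.
Need L⁶ ≥ 999 ÷ (1/2499) = 2496501.
11⁶ = 1771561 < 2496501 ≤ 2985984 = 12⁶, so L = 12.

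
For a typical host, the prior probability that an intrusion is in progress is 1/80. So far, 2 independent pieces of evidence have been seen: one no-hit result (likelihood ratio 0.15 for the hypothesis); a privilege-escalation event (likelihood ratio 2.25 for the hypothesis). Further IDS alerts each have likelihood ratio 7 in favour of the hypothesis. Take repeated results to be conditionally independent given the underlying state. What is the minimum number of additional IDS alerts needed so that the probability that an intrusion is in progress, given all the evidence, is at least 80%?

4

Prior odds = 0.0125/0.9875 = 1/79.
Combined Bayes factor of the evidence already in hand = 0.15 × 2.25 = 0.3375.
Odds after that evidence = (1/79) × 0.3375 = 27/6320.
Target odds = 0.8/0.2 = 4.
Need 7ⁿ ≥ 4 ÷ (27/6320) = 25280/27.
7³ = 343 falls short of 25280/27 but 7⁴ = 2401 reaches it, so n = 4.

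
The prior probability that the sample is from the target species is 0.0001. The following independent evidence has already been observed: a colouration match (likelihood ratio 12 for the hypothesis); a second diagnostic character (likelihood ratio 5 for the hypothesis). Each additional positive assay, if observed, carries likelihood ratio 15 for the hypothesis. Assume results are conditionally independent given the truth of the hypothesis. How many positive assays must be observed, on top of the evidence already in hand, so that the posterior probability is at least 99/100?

4

Prior odds = 0.0001/0.9999 = 1/9999.
Combined Bayes factor of the evidence already in hand = 12 × 5 = 60.
Odds after that evidence = (1/9999) × 60 = 20/3333.
Target odds = 0.99/0.01 = 99.
Need 15ⁿ ≥ 99 ÷ (20/3333) = 16498.35.
15³ = 3375 falls short of 16498.35 but 15⁴ = 50625 reaches it, so n = 4.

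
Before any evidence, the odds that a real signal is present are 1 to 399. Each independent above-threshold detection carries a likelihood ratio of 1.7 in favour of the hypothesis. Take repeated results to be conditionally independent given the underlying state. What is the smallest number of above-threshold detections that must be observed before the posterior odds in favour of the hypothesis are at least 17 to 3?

15

Prior odds = 1/399.
Likelihood ratio per above-threshold detection = 1.7.
Target odds = 17/3.
Need (1/399) × 1.7ⁿ ≥ 17/3, i.e. 1.7ⁿ ≥ 2261.
1.7¹⁴ ≈1683.78 falls short of 2261 but 1.7¹⁵ ≈2862.42 reaches it, so n = 15.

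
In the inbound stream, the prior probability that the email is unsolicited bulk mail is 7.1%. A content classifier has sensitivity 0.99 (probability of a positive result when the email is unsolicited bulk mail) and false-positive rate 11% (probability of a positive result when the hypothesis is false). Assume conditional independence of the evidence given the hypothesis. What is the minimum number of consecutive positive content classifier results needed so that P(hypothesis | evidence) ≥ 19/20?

3

Prior odds = 0.071/0.929 = 71/929.
Likelihood ratio of a positive result = 0.99/0.11 = 9.
Target posterior odds = 0.95/0.05 = 19.
Require 9ⁿ ≥ 19 ÷ (71/929) = 17651/71.
9² = 81 falls short of 17651/71 but 9³ = 729 reaches it, so n = 3.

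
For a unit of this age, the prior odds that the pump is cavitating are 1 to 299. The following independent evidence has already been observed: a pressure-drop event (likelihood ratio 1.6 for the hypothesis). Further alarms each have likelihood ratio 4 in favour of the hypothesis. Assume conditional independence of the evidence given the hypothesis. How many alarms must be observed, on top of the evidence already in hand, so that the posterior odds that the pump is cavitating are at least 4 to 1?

Prior odds = 1/299.
Bayes factor of the evidence already in hand = 1.6.
Odds after that evidence = (1/299) × 1.6 = 8/1495.
Target odds = 4.
Need 4ⁿ ≥ 4 ÷ (8/1495) = 747.5.
4⁴ = 256 falls short of 747.5 but 4⁵ = 1024 reaches it, so n = 5.

5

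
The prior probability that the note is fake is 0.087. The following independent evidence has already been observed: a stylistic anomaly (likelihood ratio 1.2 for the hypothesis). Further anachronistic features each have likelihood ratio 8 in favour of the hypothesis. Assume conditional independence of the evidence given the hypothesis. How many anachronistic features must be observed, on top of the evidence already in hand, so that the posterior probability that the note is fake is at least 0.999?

Prior odds = 0.087/0.913 = 87/913.
Bayes factor of the evidence already in hand = 1.2.
Odds after that evidence = (87/913) × 1.2 = 522/4565.
Target odds = 0.999/0.001 = 999.
Need 8ⁿ ≥ 999 ÷ (522/4565) = 506715/58.
8⁴ = 4096 falls short of 506715/58 but 8⁵ = 32768 reaches it, so n = 5.

5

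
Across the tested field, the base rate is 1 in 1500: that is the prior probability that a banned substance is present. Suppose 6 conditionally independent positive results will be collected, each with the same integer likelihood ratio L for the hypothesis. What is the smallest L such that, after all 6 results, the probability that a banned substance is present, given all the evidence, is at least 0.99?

Prior odds = (1/1500)/(1499/1500) = 1/1499.
Target odds = 0.99/0.01 = 99.
Need L⁶ ≥ 99 ÷ (1/1499) = 148401.
7⁶ = 117649 < 148401 ≤ 262144 = 8⁶, so L = 8.

8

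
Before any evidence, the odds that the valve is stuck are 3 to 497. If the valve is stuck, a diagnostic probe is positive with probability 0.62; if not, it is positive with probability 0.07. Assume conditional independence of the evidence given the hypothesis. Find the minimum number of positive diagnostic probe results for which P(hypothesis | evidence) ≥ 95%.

Prior odds = 3/497.
Likelihood ratio of a positive = 0.62/0.07 = 62/7.
Target odds: 0.95 ÷ 0.05 = 19.
Require (62/7)ⁿ ≥ 19 ÷ (3/497) = 9443/3.
(62/7)³ = 238328/343 falls short of 9443/3 but (62/7)⁴ = 14776336/2401 reaches it, so n = 4.

4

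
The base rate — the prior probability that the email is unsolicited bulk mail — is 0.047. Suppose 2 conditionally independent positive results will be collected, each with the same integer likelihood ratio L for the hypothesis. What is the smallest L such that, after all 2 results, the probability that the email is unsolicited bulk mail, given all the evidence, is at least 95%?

Prior odds = 0.047/0.953 = 47/953.
Target odds = 0.95/0.05 = 19.
Need L² ≥ 19 ÷ (47/953) = 18107/47.
19² = 361 < 18107/47 ≤ 400 = 20², so L = 20.

20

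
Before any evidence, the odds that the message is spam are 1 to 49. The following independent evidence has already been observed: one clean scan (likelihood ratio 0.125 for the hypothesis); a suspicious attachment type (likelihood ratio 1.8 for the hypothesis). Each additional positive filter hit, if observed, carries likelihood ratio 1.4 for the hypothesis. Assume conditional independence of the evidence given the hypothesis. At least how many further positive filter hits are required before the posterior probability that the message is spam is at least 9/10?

23

Prior odds = 1/49.
Combined Bayes factor of the evidence already in hand = 0.125 × 1.8 = 0.225.
Odds after that evidence = (1/49) × 0.225 = 9/1960.
Target odds = 0.9/0.1 = 9.
Need 1.4ⁿ ≥ 9 ÷ (9/1960) = 1960.
1.4²² ≈1639.9 falls short of 1960 but 1.4²³ ≈2295.86 reaches it, so n = 23.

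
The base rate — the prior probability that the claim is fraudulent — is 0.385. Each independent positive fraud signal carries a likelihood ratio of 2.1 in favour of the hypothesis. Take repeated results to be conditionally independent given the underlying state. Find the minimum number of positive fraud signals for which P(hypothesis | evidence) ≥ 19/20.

5

Prior odds = 0.385/0.615 = 77/123.
Likelihood ratio per positive fraud signal = 2.1.
Target odds: 0.95 ÷ 0.05 = 19.
Need (77/123) × 2.1ⁿ ≥ 19, i.e. 2.1ⁿ ≥ 2337/77.
2.1⁴ = 19.4481 falls short of 2337/77 but 2.1⁵ = 4084101/100000 reaches it, so n = 5.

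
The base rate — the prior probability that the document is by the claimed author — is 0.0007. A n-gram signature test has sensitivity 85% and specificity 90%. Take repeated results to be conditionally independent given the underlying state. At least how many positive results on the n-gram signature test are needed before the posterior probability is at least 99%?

Prior odds = 0.0007/0.9993 = 7/9993.
False-positive rate = 1 − 0.9 = 0.1; likelihood ratio of a positive = 0.85/0.1 = 8.5.
Target posterior odds = 0.99/0.01 = 99.
Require 8.5ⁿ ≥ 99 ÷ (7/9993) = 989307/7.
8.5⁵ = 44370.53125 falls short of 989307/7 but 8.5⁶ = 24137569/64 reaches it, so n = 6.

6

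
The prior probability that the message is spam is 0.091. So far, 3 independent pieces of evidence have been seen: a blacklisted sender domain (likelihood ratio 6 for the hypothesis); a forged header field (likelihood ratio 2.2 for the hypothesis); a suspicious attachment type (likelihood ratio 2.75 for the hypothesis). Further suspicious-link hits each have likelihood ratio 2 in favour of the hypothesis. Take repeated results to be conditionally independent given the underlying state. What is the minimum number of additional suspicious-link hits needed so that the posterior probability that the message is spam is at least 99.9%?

9

Prior odds = 0.091/0.909 = 91/909.
Combined Bayes factor of the evidence already in hand = 6 × 2.2 × 2.75 = 36.3.
Odds after that evidence = (91/909) × 36.3 = 11011/3030.
Target odds = 0.999/0.001 = 999.
Need 2ⁿ ≥ 999 ÷ (11011/3030) = 3026970/11011.
2⁸ = 256 falls short of 3026970/11011 but 2⁹ = 512 reaches it, so n = 9.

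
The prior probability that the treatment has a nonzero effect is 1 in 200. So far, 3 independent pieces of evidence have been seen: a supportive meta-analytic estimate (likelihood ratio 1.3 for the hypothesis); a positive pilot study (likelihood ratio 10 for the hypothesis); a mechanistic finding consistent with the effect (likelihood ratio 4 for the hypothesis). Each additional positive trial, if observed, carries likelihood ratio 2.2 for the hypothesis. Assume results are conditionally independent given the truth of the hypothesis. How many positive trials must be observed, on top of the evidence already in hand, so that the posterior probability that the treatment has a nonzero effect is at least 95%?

6

Prior odds = 0.005/0.995 = 1/199.
Combined Bayes factor of the evidence already in hand = 1.3 × 10 × 4 = 52.
Odds after that evidence = (1/199) × 52 = 52/199.
Target odds = 0.95/0.05 = 19.
Need 2.2ⁿ ≥ 19 ÷ (52/199) = 3781/52.
2.2⁵ = 51.53632 falls short of 3781/52 but 2.2⁶ = 1771561/15625 reaches it, so n = 6.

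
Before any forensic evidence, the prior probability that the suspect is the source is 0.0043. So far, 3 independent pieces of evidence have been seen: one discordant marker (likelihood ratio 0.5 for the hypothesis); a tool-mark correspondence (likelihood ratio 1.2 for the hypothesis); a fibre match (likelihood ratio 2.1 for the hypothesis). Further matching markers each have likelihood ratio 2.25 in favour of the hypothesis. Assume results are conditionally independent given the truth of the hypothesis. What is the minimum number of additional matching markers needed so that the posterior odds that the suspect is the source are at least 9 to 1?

Prior odds = 0.0043/0.9957 = 43/9957.
Combined Bayes factor of the evidence already in hand = 0.5 × 1.2 × 2.1 = 1.26.
Odds after that evidence = (43/9957) × 1.26 = 903/165950.
Target odds = 9.
Need 2.25ⁿ ≥ 9 ÷ (903/165950) = 497850/301.
2.25⁹ = 387420489/262144 falls short of 497850/301 but 2.25¹⁰ ≈3325.26 reaches it, so n = 10.

10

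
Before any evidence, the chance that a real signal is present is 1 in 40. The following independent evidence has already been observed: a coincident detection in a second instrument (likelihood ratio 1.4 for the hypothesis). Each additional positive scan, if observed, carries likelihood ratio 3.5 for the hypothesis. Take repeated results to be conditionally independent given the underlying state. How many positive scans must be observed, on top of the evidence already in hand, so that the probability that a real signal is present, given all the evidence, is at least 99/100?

7

Prior odds = 0.025/0.975 = 1/39.
Bayes factor of the evidence already in hand = 1.4.
Odds after that evidence = (1/39) × 1.4 = 7/195.
Target odds = 0.99/0.01 = 99.
Need 3.5ⁿ ≥ 99 ÷ (7/195) = 19305/7.
3.5⁶ = 1838.265625 falls short of 19305/7 but 3.5⁷ = 823543/128 reaches it, so n = 7.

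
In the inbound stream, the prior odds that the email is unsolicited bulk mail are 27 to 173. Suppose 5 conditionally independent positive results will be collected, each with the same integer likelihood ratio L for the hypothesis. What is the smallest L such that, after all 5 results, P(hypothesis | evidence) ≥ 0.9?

3

Prior odds = 27/173.
Target odds = 0.9/0.1 = 9.
Need L⁵ ≥ 9 ÷ (27/173) = 173/3.
2⁵ = 32 < 173/3 ≤ 243 = 3⁵, so L = 3.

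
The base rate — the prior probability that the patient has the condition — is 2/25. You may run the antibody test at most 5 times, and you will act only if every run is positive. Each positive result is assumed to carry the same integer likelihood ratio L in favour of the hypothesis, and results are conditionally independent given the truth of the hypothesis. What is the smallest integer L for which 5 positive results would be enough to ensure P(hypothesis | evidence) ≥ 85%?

Prior odds = 0.08/0.92 = 2/23.
Target odds = 0.85/0.15 = 17/3.
Need L⁵ ≥ 17/3 ÷ (2/23) = 391/6.
2⁵ = 32 < 391/6 ≤ 243 = 3⁵, so L = 3.

3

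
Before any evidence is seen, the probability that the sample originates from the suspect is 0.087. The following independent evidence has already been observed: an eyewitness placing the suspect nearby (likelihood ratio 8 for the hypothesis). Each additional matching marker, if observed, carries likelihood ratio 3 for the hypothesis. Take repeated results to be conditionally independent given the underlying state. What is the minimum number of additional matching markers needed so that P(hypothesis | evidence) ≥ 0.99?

Prior odds = 0.087/0.913 = 87/913.
Bayes factor of the evidence already in hand = 8.
Odds after that evidence = (87/913) × 8 = 696/913.
Target odds = 0.99/0.01 = 99.
Need 3ⁿ ≥ 99 ÷ (696/913) = 30129/232.
3⁴ = 81 falls short of 30129/232 but 3⁵ = 243 reaches it, so n = 5.

5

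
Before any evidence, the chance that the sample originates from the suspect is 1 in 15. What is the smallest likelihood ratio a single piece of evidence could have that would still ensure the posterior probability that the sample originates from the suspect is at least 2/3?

Prior odds = (1/15)/(14/15) = 1/14.
Target odds = (2/3)/(1/3) = 2.
Required Bayes factor = 2 ÷ (1/14) = 28.

28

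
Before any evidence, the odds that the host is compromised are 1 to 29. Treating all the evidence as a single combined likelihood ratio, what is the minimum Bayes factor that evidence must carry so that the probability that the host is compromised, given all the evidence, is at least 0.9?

Prior odds = 1/29.
Target odds = 0.9/0.1 = 9.
Required Bayes factor = 9 ÷ (1/29) = 261.

261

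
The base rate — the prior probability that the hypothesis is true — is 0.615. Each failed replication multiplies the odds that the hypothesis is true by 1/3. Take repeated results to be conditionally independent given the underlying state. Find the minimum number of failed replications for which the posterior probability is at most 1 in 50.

4

Prior odds = 0.615/0.385 = 123/77.
Likelihood ratio per failed replication = 1/3.
Target posterior odds = 0.02/0.98 = 1/49.
Require (1/3)ⁿ ≤ 1/49 ÷ (123/77) = 11/861.
(1/3)³ = 1/27 is still above 11/861 but (1/3)⁴ = 1/81 is at or below it, so n = 4.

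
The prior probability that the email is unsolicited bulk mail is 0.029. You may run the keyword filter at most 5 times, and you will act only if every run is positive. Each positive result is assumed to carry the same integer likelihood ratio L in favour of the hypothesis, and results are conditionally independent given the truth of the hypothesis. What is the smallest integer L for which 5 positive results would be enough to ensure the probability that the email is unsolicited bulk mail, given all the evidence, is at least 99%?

Prior odds = 0.029/0.971 = 29/971.
Target odds = 0.99/0.01 = 99.
Need L⁵ ≥ 99 ÷ (29/971) = 96129/29.
5⁵ = 3125 < 96129/29 ≤ 7776 = 6⁵, so L = 6.

6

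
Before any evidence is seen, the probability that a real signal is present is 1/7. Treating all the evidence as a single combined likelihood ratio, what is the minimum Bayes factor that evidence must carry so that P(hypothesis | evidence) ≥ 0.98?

294

Prior odds = (1/7)/(6/7) = 1/6.
Target odds = 0.98/0.02 = 49.
Required Bayes factor = 49 ÷ (1/6) = 294.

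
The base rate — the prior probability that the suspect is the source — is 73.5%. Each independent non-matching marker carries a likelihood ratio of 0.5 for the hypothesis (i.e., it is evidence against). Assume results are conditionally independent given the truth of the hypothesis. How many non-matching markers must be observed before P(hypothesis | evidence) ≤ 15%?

4

Prior odds = 0.735/0.265 = 147/53.
Likelihood ratio per non-matching marker = 0.5.
Target posterior odds = 0.15/0.85 = 3/17.
Need (147/53) × 0.5ⁿ ≤ 3/17, i.e. 0.5ⁿ ≤ 53/833.
0.5³ = 0.125 is still above 53/833 but 0.5⁴ = 0.0625 is at or below it, so n = 4.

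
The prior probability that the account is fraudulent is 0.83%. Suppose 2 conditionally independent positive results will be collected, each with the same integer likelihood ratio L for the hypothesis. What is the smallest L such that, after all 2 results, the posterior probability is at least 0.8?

22

Prior odds = 0.0083/0.9917 = 83/9917.
Target odds = 0.8/0.2 = 4.
Need L² ≥ 4 ÷ (83/9917) = 39668/83.
21² = 441 < 39668/83 ≤ 484 = 22², so L = 22.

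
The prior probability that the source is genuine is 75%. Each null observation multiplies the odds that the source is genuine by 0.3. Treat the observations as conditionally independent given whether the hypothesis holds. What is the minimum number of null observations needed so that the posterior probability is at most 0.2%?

7

Prior odds: 0.75 ÷ 0.25 = 3.
Likelihood ratio per null observation = 0.3.
Target posterior odds = 0.002/0.998 = 1/499.
Need 3 × 0.3ⁿ ≤ 1/499, i.e. 0.3ⁿ ≤ 1/1497.
0.3⁶ = 729/1000000 is still above 1/1497 but 0.3⁷ = 2187/10000000 is at or below it, so n = 7.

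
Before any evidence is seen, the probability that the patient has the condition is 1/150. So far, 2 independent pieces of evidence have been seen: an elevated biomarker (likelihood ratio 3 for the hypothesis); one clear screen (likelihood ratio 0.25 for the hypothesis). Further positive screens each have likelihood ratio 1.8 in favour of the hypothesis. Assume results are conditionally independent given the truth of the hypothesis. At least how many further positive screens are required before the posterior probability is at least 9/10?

13

Prior odds = (1/150)/(149/150) = 1/149.
Combined Bayes factor of the evidence already in hand = 3 × 0.25 = 0.75.
Odds after that evidence = (1/149) × 0.75 = 3/596.
Target odds = 0.9/0.1 = 9.
Need 1.8ⁿ ≥ 9 ÷ (3/596) = 1788.
1.8¹² ≈1156.83 falls short of 1788 but 1.8¹³ ≈2082.3 reaches it, so n = 13.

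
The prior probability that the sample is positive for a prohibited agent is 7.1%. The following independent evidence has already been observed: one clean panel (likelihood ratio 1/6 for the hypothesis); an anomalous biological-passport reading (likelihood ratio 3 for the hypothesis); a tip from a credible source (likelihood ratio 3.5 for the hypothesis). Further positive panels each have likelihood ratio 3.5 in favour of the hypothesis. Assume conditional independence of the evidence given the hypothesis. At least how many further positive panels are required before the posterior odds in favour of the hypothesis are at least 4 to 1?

3

Prior odds = 0.071/0.929 = 71/929.
Combined Bayes factor of the evidence already in hand = (1/6) × 3 × 3.5 = 1.75.
Odds after that evidence = (71/929) × 1.75 = 497/3716.
Target odds = 4.
Need 3.5ⁿ ≥ 4 ÷ (497/3716) = 14864/497.
3.5² = 12.25 falls short of 14864/497 but 3.5³ = 42.875 reaches it, so n = 3.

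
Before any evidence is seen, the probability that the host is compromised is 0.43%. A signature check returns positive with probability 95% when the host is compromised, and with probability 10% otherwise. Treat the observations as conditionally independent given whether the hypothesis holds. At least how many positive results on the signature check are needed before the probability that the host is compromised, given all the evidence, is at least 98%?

5

Prior odds: 0.0043 ÷ 0.9957 = 43/9957.
Likelihood ratio of a positive result = 0.95/0.1 = 9.5.
Target posterior odds = 0.98/0.02 = 49.
Need (43/9957) × 9.5ⁿ ≥ 49, i.e. 9.5ⁿ ≥ 487893/43.
9.5⁴ = 8145.0625 falls short of 487893/43 but 9.5⁵ = 77378.09375 reaches it, so n = 5.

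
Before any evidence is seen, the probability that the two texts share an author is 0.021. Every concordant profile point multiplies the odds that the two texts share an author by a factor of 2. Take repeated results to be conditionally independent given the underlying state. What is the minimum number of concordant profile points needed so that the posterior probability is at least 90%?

9

Prior odds: 0.021 ÷ 0.979 = 21/979.
Likelihood ratio per concordant profile point = 2.
Target posterior odds = 0.9/0.1 = 9.
Need (21/979) × 2ⁿ ≥ 9, i.e. 2ⁿ ≥ 2937/7.
2⁸ = 256 falls short of 2937/7 but 2⁹ = 512 reaches it, so n = 9.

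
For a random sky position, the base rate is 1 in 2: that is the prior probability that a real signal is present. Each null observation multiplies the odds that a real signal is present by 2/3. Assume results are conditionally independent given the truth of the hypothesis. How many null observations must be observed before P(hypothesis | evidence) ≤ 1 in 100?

Prior odds = 0.5/0.5 = 1.
Likelihood ratio per null observation = 2/3.
Target odds: 0.01 ÷ 0.99 = 1/99.
Need 1 × (2/3)ⁿ ≤ 1/99, i.e. (2/3)ⁿ ≤ 1/99.
(2/3)¹¹ = 2048/177147 is still above 1/99 but (2/3)¹² = 4096/531441 is at or below it, so n = 12.

12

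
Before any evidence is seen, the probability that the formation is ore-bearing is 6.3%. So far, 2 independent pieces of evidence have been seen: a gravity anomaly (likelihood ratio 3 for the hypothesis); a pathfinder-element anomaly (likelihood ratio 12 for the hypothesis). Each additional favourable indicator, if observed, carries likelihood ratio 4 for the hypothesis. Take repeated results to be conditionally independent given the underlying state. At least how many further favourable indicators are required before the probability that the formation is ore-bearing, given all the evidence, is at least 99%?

Prior odds = 0.063/0.937 = 63/937.
Combined Bayes factor of the evidence already in hand = 3 × 12 = 36.
Odds after that evidence = (63/937) × 36 = 2268/937.
Target odds = 0.99/0.01 = 99.
Need 4ⁿ ≥ 99 ÷ (2268/937) = 10307/252.
4² = 16 falls short of 10307/252 but 4³ = 64 reaches it, so n = 3.

3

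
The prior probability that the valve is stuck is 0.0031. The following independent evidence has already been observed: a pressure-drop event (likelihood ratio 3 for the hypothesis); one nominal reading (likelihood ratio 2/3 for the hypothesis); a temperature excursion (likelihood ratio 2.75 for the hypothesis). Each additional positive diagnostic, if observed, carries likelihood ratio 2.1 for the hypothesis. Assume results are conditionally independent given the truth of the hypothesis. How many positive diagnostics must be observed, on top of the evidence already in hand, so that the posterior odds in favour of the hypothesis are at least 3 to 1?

7

Prior odds = 0.0031/0.9969 = 31/9969.
Combined Bayes factor of the evidence already in hand = 3 × (2/3) × 2.75 = 5.5.
Odds after that evidence = (31/9969) × 5.5 = 341/19938.
Target odds = 3.
Need 2.1ⁿ ≥ 3 ÷ (341/19938) = 59814/341.
2.1⁶ = 85766121/1000000 falls short of 59814/341 but 2.1⁷ ≈180.109 reaches it, so n = 7.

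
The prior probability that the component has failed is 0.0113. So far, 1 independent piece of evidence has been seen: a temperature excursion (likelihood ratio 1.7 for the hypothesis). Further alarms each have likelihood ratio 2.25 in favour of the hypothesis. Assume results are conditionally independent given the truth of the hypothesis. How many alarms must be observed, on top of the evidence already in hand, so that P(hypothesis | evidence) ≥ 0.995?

12

Prior odds = 0.0113/0.9887 = 113/9887.
Bayes factor of the evidence already in hand = 1.7.
Odds after that evidence = (113/9887) × 1.7 = 1921/98870.
Target odds = 0.995/0.005 = 199.
Need 2.25ⁿ ≥ 199 ÷ (1921/98870) = 19675130/1921.
2.25¹¹ ≈7481.83 falls short of 19675130/1921 but 2.25¹² ≈16834.1 reaches it, so n = 12.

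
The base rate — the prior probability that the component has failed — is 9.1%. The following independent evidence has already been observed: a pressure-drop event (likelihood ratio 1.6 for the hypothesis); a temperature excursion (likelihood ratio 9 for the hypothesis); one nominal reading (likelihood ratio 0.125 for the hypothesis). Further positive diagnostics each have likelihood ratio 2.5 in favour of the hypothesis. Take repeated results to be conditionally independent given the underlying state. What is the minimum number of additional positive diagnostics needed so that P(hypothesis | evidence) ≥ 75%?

Prior odds = 0.091/0.909 = 91/909.
Combined Bayes factor of the evidence already in hand = 1.6 × 9 × 0.125 = 1.8.
Odds after that evidence = (91/909) × 1.8 = 91/505.
Target odds = 0.75/0.25 = 3.
Need 2.5ⁿ ≥ 3 ÷ (91/505) = 1515/91.
2.5³ = 15.625 falls short of 1515/91 but 2.5⁴ = 39.0625 reaches it, so n = 4.

4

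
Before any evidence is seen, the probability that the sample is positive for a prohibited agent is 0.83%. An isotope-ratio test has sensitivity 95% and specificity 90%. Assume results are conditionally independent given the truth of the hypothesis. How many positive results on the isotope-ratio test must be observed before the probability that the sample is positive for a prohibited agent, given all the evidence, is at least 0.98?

4

Prior odds: 0.0083 ÷ 0.9917 = 83/9917.
False-positive rate = 1 − 0.9 = 0.1; likelihood ratio of a positive = 0.95/0.1 = 9.5.
Target odds: 0.98 ÷ 0.02 = 49.
Require 9.5ⁿ ≥ 49 ÷ (83/9917) = 485933/83.
9.5³ = 857.375 falls short of 485933/83 but 9.5⁴ = 8145.0625 reaches it, so n = 4.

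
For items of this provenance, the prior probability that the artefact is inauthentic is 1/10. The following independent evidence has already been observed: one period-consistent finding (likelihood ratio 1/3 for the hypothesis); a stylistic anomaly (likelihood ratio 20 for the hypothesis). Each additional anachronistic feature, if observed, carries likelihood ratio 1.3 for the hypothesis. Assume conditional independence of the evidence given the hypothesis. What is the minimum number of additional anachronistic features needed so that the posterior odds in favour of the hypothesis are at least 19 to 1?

Prior odds = 0.1/0.9 = 1/9.
Combined Bayes factor of the evidence already in hand = (1/3) × 20 = 20/3.
Odds after that evidence = (1/9) × 20/3 = 20/27.
Target odds = 19.
Need 1.3ⁿ ≥ 19 ÷ (20/27) = 25.65.
1.3¹² ≈23.2981 falls short of 25.65 but 1.3¹³ ≈30.2875 reaches it, so n = 13.

13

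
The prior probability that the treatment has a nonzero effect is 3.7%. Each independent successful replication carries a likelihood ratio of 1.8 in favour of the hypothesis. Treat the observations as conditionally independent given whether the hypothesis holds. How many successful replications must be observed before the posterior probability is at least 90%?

Prior odds = 0.037/0.963 = 37/963.
Likelihood ratio per successful replication = 1.8.
Target posterior odds = 0.9/0.1 = 9.
Require 1.8ⁿ ≥ 9 ÷ (37/963) = 8667/37.
1.8⁹ = 387420489/1953125 falls short of 8667/37 but 1.8¹⁰ ≈357.047 reaches it, so n = 10.

10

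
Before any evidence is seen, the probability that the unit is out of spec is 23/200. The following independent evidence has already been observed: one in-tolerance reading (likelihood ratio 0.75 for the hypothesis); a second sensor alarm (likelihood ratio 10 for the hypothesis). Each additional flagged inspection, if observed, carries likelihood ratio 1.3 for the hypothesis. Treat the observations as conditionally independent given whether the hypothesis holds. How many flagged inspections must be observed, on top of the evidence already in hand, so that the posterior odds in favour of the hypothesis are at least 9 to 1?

9

Prior odds = 0.115/0.885 = 23/177.
Combined Bayes factor of the evidence already in hand = 0.75 × 10 = 7.5.
Odds after that evidence = (23/177) × 7.5 = 115/118.
Target odds = 9.
Need 1.3ⁿ ≥ 9 ÷ (115/118) = 1062/115.
1.3⁸ = 815730721/100000000 falls short of 1062/115 but 1.3⁹ ≈10.6045 reaches it, so n = 9.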